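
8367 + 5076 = 13443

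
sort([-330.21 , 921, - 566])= [ - 566,-330.21, 921 ]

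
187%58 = 13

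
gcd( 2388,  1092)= 12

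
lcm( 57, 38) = 114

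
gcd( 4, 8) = 4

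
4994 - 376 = 4618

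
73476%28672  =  16132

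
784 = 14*56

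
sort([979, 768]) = [ 768,  979] 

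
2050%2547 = 2050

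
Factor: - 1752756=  - 2^2*3^1*146063^1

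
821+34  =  855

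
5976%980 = 96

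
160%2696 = 160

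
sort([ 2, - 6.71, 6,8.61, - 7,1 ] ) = [ - 7,  -  6.71,1 , 2,6,8.61 ]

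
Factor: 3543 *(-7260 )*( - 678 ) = 17439638040 = 2^3*3^3 * 5^1 * 11^2* 113^1*1181^1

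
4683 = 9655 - 4972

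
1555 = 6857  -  5302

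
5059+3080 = 8139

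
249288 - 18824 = 230464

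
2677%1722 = 955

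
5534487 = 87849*63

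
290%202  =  88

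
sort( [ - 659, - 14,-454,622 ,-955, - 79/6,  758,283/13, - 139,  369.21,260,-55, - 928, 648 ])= [ - 955, - 928, - 659 , - 454, - 139, - 55, - 14 , - 79/6,283/13,260, 369.21,  622,648 , 758 ]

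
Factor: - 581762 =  - 2^1*23^1*12647^1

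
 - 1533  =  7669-9202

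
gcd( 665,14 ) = 7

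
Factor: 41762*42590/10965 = 355728716/2193 =2^2 *3^( - 1 )*7^1 * 17^( - 1)*19^1*43^( - 1)*157^1*4259^1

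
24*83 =1992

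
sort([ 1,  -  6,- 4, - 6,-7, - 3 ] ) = [ - 7, - 6, - 6,-4, - 3,  1]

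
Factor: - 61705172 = -2^2*17^1 * 43^1*47^1*449^1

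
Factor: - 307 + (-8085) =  - 8392 = - 2^3 * 1049^1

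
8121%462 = 267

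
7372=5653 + 1719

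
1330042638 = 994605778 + 335436860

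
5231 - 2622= 2609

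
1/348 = 1/348 = 0.00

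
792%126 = 36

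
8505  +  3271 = 11776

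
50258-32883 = 17375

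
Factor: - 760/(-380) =2 = 2^1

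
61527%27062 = 7403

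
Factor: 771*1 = 3^1 * 257^1 = 771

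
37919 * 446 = 16911874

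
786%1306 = 786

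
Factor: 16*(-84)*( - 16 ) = 2^10 * 3^1  *7^1= 21504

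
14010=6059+7951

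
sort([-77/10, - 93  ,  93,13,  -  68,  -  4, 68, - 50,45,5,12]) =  [-93,  -  68, - 50,-77/10,-4,5,  12,  13, 45,68,  93]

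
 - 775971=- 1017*763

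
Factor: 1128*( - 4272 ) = - 2^7*3^2*47^1*89^1  =  - 4818816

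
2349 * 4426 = 10396674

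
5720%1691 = 647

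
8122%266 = 142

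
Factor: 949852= 2^2*83^1* 2861^1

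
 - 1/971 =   -  1/971  =  - 0.00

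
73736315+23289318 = 97025633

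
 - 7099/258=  -7099/258 = - 27.52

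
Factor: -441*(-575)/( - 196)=- 2^ ( - 2 )*3^2  *5^2*23^1 = -  5175/4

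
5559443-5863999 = -304556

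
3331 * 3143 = 10469333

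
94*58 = 5452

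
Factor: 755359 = 11^1*68669^1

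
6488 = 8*811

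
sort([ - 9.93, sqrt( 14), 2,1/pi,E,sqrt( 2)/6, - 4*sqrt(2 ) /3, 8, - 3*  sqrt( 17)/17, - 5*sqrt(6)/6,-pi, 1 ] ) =[ - 9.93,-pi, - 5*sqrt(6) /6, - 4*sqrt( 2)/3, - 3*sqrt(17) /17, sqrt ( 2 ) /6,1/pi,1, 2,E,sqrt( 14),8 ]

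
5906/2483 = 2 + 940/2483 = 2.38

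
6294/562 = 3147/281 = 11.20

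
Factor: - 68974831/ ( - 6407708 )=2^( - 2 )*17^( - 1 )*23^(-1)*241^ (- 1 )*4057343^1 = 4057343/376924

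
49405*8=395240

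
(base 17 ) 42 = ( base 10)70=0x46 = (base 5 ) 240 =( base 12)5A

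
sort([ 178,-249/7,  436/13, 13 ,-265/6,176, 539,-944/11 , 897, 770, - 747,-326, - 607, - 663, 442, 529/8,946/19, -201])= [ - 747, - 663, -607, - 326, - 201,  -  944/11,-265/6,-249/7, 13, 436/13, 946/19,529/8, 176,178, 442,  539, 770, 897] 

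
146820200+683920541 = 830740741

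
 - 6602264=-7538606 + 936342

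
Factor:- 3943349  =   - 37^1 * 197^1*541^1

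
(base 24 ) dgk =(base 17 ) 1a54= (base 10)7892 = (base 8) 17324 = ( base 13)3791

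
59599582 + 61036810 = 120636392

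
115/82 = 1 + 33/82  =  1.40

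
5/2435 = 1/487 = 0.00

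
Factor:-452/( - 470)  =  226/235 = 2^1*5^ ( -1 ) * 47^( - 1)*113^1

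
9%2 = 1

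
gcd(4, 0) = 4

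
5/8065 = 1/1613=0.00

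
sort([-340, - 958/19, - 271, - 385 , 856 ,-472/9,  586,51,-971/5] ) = [-385,-340,-271,  -  971/5, - 472/9 , - 958/19,51,586,856]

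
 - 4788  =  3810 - 8598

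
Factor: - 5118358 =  - 2^1*7^1 * 37^1*41^1*241^1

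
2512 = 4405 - 1893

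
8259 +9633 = 17892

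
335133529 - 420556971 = -85423442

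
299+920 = 1219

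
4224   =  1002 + 3222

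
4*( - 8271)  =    -  33084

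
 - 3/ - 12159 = 1/4053 = 0.00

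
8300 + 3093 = 11393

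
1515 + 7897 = 9412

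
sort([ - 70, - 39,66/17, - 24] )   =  [ - 70, - 39,-24,66/17] 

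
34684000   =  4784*7250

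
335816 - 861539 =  - 525723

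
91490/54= 45745/27 =1694.26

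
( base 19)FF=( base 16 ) 12C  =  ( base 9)363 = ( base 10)300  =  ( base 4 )10230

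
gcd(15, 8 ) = 1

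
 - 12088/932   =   - 3022/233 =- 12.97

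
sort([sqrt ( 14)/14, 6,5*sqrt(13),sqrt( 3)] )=[ sqrt( 14)/14 , sqrt( 3 ),  6, 5*sqrt(13) ]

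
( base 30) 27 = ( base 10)67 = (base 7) 124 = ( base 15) 47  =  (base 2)1000011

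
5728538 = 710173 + 5018365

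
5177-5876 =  - 699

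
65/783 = 65/783 = 0.08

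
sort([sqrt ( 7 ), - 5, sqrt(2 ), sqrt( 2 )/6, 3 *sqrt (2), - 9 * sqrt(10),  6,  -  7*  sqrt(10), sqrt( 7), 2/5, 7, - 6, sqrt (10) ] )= [-9*sqrt(10), - 7*sqrt(10), - 6,-5,sqrt(2)/6, 2/5,sqrt(2), sqrt( 7)  ,  sqrt (7),sqrt( 10), 3 * sqrt( 2 ), 6, 7]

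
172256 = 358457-186201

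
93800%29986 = 3842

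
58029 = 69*841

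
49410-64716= - 15306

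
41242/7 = 5891 + 5/7 = 5891.71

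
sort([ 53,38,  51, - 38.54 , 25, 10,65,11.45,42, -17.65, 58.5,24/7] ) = [-38.54, - 17.65,24/7, 10,  11.45, 25,38,42, 51,53 , 58.5,65] 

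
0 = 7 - 7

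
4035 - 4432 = -397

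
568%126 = 64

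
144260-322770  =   - 178510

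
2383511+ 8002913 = 10386424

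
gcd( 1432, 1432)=1432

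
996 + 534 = 1530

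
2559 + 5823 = 8382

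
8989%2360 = 1909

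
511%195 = 121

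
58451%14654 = 14489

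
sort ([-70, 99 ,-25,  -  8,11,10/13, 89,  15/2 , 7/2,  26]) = [  -  70, - 25,-8 , 10/13,7/2,  15/2, 11,26 , 89,99]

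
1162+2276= 3438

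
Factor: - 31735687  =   - 59^1*251^1*2143^1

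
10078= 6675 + 3403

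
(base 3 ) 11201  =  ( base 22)5H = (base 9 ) 151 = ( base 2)1111111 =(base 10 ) 127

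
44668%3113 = 1086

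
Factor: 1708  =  2^2*7^1*61^1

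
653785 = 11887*55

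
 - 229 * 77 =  - 17633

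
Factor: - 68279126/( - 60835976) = 34139563/30417988 = 2^( - 2)*109^1 * 313207^1*7604497^( -1)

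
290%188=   102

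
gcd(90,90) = 90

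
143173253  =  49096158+94077095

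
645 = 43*15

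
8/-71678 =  - 4/35839= - 0.00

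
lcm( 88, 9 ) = 792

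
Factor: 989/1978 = 1/2 = 2^ ( - 1 )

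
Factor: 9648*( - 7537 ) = -2^4 * 3^2*67^1 * 7537^1 = -72716976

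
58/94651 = 58/94651  =  0.00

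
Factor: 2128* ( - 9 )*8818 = -168882336 = - 2^5*3^2*7^1*19^1*4409^1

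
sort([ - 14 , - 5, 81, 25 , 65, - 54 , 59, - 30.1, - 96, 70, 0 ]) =[ - 96,-54, - 30.1, - 14, - 5 , 0 , 25, 59, 65, 70,81]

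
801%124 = 57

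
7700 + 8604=16304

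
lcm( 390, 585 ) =1170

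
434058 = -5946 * (- 73 ) 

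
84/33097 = 84/33097 = 0.00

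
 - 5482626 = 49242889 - 54725515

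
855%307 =241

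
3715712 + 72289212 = 76004924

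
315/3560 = 63/712 = 0.09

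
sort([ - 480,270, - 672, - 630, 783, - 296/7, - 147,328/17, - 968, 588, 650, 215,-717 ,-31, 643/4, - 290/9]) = [ - 968,- 717, - 672 , - 630 , - 480, - 147,-296/7,-290/9, - 31,328/17, 643/4, 215, 270,588,650, 783 ] 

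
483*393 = 189819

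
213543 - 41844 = 171699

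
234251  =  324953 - 90702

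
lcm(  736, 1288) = 5152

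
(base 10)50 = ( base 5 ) 200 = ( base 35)1f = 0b110010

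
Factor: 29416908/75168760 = 2^(-1)*3^1*5^(- 1)* 23^1*53^1*127^( - 1)*2011^1 * 14797^(-1 )  =  7354227/18792190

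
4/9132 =1/2283 = 0.00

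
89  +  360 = 449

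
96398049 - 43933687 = 52464362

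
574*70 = 40180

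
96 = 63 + 33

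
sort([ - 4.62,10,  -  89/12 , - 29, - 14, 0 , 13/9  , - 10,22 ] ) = [-29, - 14, - 10, - 89/12, - 4.62,0,13/9,10,22 ] 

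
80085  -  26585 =53500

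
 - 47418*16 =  - 758688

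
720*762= 548640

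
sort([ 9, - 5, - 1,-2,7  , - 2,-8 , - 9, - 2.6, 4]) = [ - 9, - 8, - 5, - 2.6, - 2 , - 2, - 1, 4,7, 9]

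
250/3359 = 250/3359 = 0.07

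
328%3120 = 328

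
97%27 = 16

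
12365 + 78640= 91005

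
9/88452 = 1/9828 = 0.00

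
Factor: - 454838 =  - 2^1*227419^1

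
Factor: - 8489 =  - 13^1 * 653^1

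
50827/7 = 7261  =  7261.00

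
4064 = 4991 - 927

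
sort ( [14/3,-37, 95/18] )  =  [-37,14/3 , 95/18]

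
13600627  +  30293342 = 43893969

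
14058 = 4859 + 9199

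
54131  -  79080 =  - 24949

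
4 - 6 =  - 2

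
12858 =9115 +3743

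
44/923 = 44/923 = 0.05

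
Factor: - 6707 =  - 19^1* 353^1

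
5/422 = 5/422 = 0.01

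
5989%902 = 577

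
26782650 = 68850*389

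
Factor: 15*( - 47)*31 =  - 21855= - 3^1 * 5^1*31^1*47^1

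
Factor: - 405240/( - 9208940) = 2^1*3^1*11^1*13^( - 1 )*307^1*35419^( - 1)= 20262/460447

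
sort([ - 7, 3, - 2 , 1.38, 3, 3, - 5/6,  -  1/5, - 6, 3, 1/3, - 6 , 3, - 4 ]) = [ - 7, - 6,-6, - 4,-2, - 5/6, - 1/5,1/3,1.38 , 3 , 3,3,3, 3]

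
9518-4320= 5198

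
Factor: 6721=11^1*13^1*47^1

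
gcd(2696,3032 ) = 8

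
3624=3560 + 64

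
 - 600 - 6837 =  - 7437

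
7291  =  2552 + 4739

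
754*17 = 12818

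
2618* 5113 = 13385834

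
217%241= 217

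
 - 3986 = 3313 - 7299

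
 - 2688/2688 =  - 1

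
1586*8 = 12688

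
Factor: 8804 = 2^2* 31^1*71^1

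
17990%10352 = 7638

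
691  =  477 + 214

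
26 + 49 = 75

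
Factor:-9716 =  - 2^2*7^1*347^1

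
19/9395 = 19/9395 = 0.00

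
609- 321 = 288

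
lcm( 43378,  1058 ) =43378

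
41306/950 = 1087/25 = 43.48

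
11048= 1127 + 9921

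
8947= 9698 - 751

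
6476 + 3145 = 9621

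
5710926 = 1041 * 5486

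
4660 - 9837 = -5177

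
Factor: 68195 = 5^1*23^1*593^1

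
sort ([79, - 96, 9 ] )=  [  -  96, 9, 79 ] 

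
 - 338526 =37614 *( - 9 )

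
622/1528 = 311/764 = 0.41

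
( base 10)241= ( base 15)111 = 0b11110001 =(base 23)ab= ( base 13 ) 157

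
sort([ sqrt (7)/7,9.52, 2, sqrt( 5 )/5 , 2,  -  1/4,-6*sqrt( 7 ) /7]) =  [-6*sqrt(7)/7,-1/4,sqrt ( 7 ) /7,sqrt ( 5)/5, 2,  2,9.52]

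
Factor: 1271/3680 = 2^( - 5) * 5^( - 1)*23^ (- 1)*31^1*41^1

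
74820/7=74820/7 = 10688.57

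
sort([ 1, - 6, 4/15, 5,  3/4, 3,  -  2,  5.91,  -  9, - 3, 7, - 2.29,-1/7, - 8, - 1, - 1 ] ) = [-9,  -  8, - 6,-3, - 2.29, - 2, - 1, - 1, - 1/7,4/15,3/4,1,3 , 5,5.91,7 ] 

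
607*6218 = 3774326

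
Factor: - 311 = - 311^1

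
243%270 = 243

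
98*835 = 81830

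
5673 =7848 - 2175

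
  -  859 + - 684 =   -  1543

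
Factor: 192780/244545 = 108/137 = 2^2 * 3^3*137^(  -  1) 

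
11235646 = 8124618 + 3111028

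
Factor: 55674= 2^1*3^3*1031^1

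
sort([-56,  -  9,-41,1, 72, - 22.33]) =[- 56,- 41,-22.33,  -  9 , 1, 72] 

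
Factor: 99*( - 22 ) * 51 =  - 111078 = - 2^1*3^3*11^2 * 17^1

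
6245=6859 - 614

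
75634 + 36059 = 111693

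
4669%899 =174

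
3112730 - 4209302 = - 1096572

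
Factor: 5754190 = 2^1 * 5^1*13^1*44263^1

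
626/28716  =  313/14358 = 0.02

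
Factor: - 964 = -2^2 * 241^1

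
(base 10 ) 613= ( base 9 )751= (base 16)265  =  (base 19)1D5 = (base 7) 1534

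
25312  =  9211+16101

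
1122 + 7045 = 8167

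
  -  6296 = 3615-9911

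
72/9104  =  9/1138 = 0.01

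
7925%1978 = 13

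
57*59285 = 3379245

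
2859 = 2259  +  600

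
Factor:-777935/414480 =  - 991/528= - 2^(- 4 ) * 3^( - 1 ) * 11^(- 1)*991^1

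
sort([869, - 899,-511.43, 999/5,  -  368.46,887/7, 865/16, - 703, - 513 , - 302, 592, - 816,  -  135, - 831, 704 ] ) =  [-899, -831, - 816 , - 703, - 513, - 511.43, - 368.46 , - 302, -135,  865/16, 887/7,999/5, 592,704,869]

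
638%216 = 206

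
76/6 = 38/3=12.67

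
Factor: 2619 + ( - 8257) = -2^1*2819^1 =- 5638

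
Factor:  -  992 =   -  2^5*31^1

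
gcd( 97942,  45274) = 2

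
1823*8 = 14584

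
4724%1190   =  1154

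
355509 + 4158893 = 4514402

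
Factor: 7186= 2^1*3593^1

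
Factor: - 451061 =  - 13^2*17^1*157^1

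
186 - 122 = 64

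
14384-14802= - 418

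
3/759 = 1/253 = 0.00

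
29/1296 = 29/1296 = 0.02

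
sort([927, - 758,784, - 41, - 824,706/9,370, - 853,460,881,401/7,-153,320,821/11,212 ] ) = [-853  ,-824,-758,-153,-41,401/7, 821/11,706/9, 212,320,370,  460,784,881,927 ]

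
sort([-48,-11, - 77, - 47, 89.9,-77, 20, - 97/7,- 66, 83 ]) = [ - 77, - 77, - 66, - 48, - 47, - 97/7, -11, 20, 83 , 89.9 ] 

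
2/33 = 2/33 = 0.06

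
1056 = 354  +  702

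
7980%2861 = 2258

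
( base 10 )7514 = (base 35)64o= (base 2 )1110101011010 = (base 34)6H0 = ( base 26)b30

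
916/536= 1 + 95/134 = 1.71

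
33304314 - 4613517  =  28690797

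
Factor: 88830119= 7^1*12690017^1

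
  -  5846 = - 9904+4058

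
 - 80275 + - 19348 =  - 99623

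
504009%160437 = 22698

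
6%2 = 0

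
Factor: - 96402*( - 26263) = 2^1*3^1*16067^1 * 26263^1  =  2531805726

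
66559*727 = 48388393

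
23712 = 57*416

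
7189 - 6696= 493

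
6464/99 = 6464/99 =65.29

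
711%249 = 213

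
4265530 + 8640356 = 12905886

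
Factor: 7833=3^1*7^1*373^1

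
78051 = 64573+13478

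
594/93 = 6 + 12/31 = 6.39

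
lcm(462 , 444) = 34188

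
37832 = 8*4729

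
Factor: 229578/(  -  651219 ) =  - 2^1*17^( - 1)*83^1*113^( - 2)*461^1=- 76526/217073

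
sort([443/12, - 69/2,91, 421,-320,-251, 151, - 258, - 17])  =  [ - 320, - 258,-251,-69/2, - 17 , 443/12,91, 151, 421]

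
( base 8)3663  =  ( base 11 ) 1532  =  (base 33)1QO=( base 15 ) 8b6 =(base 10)1971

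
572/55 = 52/5 = 10.40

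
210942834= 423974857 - 213032023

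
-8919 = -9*991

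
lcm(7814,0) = 0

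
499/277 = 499/277 = 1.80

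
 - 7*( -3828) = 26796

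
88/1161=88/1161 = 0.08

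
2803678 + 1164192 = 3967870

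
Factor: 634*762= 483108= 2^2*3^1*127^1*317^1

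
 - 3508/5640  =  -877/1410 = - 0.62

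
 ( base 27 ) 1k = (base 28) 1j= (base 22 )23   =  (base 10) 47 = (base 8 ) 57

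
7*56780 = 397460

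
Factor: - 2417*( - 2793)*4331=3^1 *7^2*19^1*61^1*71^1*2417^1 = 29237199411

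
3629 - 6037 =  - 2408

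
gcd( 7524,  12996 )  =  684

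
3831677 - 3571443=260234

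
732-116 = 616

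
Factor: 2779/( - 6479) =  - 7^1*11^ ( - 1 )*19^(-1)*31^ ( - 1)* 397^1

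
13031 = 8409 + 4622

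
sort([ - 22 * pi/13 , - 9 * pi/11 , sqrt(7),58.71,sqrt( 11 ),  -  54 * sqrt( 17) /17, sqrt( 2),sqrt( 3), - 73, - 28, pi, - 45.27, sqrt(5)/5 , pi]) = [ - 73, - 45.27, - 28, - 54*sqrt(17)/17, - 22 * pi/13, - 9*pi/11, sqrt(5)/5, sqrt(2), sqrt(3), sqrt( 7), pi, pi,sqrt( 11), 58.71]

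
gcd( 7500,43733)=1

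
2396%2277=119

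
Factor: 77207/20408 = 2^( - 3)*13^1 *2551^ ( - 1)*5939^1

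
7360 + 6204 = 13564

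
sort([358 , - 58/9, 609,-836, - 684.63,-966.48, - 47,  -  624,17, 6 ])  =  [ - 966.48,-836, - 684.63,-624,-47,-58/9,  6, 17,358,609 ] 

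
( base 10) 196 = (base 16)c4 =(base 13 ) 121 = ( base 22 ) 8k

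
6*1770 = 10620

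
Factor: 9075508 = 2^2* 13^1 * 37^1*53^1 * 89^1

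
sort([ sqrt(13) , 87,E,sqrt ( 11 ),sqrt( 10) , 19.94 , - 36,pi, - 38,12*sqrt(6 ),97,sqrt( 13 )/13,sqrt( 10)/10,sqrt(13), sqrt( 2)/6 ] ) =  [ - 38,-36,sqrt( 2 ) /6,  sqrt( 13) /13,  sqrt( 10) /10,E, pi,sqrt( 10),sqrt(11 ), sqrt( 13),sqrt(13 ),19.94, 12*sqrt( 6 ), 87,97 ] 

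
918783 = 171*5373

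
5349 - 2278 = 3071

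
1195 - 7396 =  - 6201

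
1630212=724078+906134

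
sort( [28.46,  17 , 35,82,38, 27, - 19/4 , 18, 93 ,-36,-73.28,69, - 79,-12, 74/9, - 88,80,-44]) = [-88,-79,-73.28,  -  44, - 36, - 12, - 19/4, 74/9, 17, 18,27, 28.46,35, 38,69,80,82, 93 ]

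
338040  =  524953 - 186913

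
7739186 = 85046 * 91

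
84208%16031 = 4053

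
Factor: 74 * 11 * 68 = 55352 = 2^3*11^1*17^1*37^1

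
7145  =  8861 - 1716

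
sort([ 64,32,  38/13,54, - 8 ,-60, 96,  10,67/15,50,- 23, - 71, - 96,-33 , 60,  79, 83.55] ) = [ - 96, - 71, - 60, - 33,  -  23, - 8 , 38/13, 67/15, 10, 32 , 50  ,  54 , 60,64,79, 83.55,96]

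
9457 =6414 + 3043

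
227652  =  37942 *6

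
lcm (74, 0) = 0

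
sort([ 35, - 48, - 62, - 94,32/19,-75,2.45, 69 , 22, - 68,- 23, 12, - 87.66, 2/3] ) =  [ - 94,  -  87.66, - 75, - 68, - 62,-48  , - 23,2/3,32/19, 2.45,  12 , 22 , 35,69]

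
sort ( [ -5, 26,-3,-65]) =[-65,-5,-3, 26]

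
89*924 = 82236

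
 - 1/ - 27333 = 1/27333  =  0.00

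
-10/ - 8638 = 5/4319= 0.00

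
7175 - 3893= 3282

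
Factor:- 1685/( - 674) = 5/2 = 2^( - 1)*5^1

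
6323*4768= 30148064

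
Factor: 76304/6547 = 2^4*19^1*251^1* 6547^(-1)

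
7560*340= 2570400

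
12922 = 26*497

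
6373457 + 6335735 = 12709192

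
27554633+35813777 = 63368410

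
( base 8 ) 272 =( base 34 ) 5G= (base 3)20220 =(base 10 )186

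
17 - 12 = 5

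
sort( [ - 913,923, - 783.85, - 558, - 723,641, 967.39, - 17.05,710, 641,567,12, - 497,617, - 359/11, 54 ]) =[ - 913 , - 783.85, - 723, - 558 , - 497, - 359/11, - 17.05,12,54,  567, 617,641,641,710,923,967.39]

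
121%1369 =121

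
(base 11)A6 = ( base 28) 44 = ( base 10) 116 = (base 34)3e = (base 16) 74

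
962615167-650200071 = 312415096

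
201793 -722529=- 520736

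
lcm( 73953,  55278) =5472522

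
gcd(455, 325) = 65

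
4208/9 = 467 + 5/9 = 467.56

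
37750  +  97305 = 135055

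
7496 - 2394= 5102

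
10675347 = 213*50119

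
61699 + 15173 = 76872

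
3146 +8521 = 11667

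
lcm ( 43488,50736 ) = 304416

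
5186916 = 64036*81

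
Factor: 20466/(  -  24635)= - 54/65 = - 2^1*3^3*5^( - 1 )*13^( - 1) 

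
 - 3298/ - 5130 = 1649/2565 = 0.64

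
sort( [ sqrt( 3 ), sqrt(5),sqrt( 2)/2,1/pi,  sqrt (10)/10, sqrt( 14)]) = [ sqrt( 10)/10,1/pi,sqrt( 2)/2,sqrt( 3),sqrt( 5),sqrt( 14 ) ]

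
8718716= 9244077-525361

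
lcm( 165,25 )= 825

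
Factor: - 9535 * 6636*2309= - 146100266340= - 2^2*  3^1 * 5^1 * 7^1  *79^1*1907^1 * 2309^1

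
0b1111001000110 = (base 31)820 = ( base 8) 17106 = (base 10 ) 7750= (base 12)459A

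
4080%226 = 12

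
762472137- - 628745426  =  1391217563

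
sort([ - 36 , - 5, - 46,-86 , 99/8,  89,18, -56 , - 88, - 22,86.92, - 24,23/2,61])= [-88, - 86 , - 56, - 46, - 36, - 24, - 22, - 5,23/2,99/8,18, 61,86.92,  89 ]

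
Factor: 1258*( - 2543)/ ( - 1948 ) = 1599547/974 = 2^( - 1) * 17^1*37^1*487^(-1)*2543^1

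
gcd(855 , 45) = 45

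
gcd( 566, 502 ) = 2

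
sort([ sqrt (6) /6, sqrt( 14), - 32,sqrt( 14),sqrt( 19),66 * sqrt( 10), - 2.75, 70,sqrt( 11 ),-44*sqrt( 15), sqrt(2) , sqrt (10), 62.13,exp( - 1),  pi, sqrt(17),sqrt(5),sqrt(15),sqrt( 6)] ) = [ - 44*sqrt(15), - 32, - 2.75, exp ( -1 ),sqrt( 6)/6, sqrt( 2),sqrt( 5),sqrt( 6),  pi, sqrt( 10), sqrt ( 11),sqrt( 14), sqrt(14 ),sqrt( 15),sqrt(17 ), sqrt( 19),62.13 , 70, 66*sqrt( 10 ) ]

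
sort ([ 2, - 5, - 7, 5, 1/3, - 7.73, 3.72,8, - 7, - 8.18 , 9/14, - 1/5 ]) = [ - 8.18, - 7.73 , - 7, - 7,-5, - 1/5,  1/3, 9/14, 2,  3.72, 5, 8 ]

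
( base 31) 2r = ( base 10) 89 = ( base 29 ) 32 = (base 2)1011001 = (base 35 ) 2j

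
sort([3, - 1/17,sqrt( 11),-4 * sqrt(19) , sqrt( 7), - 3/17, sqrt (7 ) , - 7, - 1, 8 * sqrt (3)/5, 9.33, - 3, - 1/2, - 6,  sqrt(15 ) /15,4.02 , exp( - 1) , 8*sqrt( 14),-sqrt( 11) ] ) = [ - 4*sqrt(  19), - 7, -6 , - sqrt ( 11 ), - 3 , - 1 , - 1/2, - 3/17, - 1/17 , sqrt(15)/15, exp( - 1),  sqrt ( 7), sqrt(7 ), 8*sqrt( 3)/5 , 3 , sqrt( 11),4.02, 9.33, 8 * sqrt(14)]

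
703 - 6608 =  - 5905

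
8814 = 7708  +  1106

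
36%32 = 4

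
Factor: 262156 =2^2 * 65539^1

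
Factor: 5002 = 2^1*41^1*61^1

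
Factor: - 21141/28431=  - 3^( - 1 )*13^ (-1)*29^1=-  29/39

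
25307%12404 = 499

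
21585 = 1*21585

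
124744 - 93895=30849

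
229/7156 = 229/7156 =0.03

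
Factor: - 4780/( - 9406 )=2^1*5^1*239^1 * 4703^( - 1) = 2390/4703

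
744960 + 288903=1033863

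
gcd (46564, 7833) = 7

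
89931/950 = 94 + 631/950 = 94.66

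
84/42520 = 21/10630 = 0.00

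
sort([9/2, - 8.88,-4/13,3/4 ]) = [ - 8.88, - 4/13,3/4, 9/2]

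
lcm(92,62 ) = 2852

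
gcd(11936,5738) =2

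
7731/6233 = 7731/6233=1.24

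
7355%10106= 7355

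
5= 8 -3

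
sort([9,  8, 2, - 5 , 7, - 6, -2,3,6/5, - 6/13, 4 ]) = [ - 6,- 5, - 2, - 6/13, 6/5,2,3, 4, 7,  8,9 ]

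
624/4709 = 624/4709 =0.13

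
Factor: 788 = 2^2*197^1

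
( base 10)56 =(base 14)40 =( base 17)35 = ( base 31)1p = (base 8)70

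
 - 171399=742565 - 913964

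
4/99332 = 1/24833 = 0.00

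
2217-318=1899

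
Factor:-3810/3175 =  - 2^1*3^1*5^ ( - 1) = -  6/5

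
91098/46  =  45549/23 = 1980.39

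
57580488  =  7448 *7731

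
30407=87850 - 57443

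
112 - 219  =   - 107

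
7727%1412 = 667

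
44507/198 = 224 + 155/198= 224.78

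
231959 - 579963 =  - 348004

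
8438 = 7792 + 646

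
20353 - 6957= 13396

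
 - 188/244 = - 47/61 = - 0.77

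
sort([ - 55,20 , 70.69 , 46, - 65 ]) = [ - 65, - 55 , 20,46, 70.69]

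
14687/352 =41+ 255/352 = 41.72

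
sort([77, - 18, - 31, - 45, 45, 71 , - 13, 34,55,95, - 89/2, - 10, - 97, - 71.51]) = [-97, - 71.51, - 45,-89/2, - 31 , -18,-13,- 10, 34, 45, 55,71, 77,  95 ] 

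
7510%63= 13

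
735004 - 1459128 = -724124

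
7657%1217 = 355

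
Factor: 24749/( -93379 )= - 11^(-1) * 13^(  -  1)*653^( - 1)*24749^1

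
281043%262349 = 18694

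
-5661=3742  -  9403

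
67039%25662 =15715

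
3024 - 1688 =1336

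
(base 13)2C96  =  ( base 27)8qb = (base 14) 2557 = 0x1991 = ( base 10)6545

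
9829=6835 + 2994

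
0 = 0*39435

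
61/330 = 61/330 = 0.18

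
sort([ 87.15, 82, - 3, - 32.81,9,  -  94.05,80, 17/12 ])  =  [ - 94.05,  -  32.81  , - 3, 17/12, 9, 80,  82, 87.15 ]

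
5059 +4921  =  9980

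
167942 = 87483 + 80459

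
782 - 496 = 286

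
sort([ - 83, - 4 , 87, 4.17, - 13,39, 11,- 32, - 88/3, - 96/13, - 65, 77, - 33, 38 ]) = [ - 83, - 65, - 33, - 32,- 88/3, - 13, - 96/13, - 4, 4.17, 11, 38,  39, 77, 87 ]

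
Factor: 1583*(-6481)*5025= -51553600575=- 3^1*5^2 * 67^1*1583^1*6481^1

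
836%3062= 836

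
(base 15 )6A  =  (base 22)4c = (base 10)100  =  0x64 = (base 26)3M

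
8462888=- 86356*( - 98) 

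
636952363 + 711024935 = 1347977298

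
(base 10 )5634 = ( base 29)6K8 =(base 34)4TO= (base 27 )7ji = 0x1602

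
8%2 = 0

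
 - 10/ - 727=10/727 = 0.01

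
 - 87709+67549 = - 20160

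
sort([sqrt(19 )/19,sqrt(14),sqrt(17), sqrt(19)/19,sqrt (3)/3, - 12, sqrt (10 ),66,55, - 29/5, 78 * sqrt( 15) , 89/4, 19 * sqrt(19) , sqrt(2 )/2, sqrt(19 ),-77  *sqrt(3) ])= [ - 77 * sqrt(3), - 12, - 29/5, sqrt( 19) /19, sqrt(19) /19, sqrt(3) /3,sqrt(2 )/2, sqrt( 10 ) , sqrt(14 ),sqrt(17),sqrt(19 ), 89/4,55,  66 , 19*sqrt (19),78 * sqrt (15 ) ] 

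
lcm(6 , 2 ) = 6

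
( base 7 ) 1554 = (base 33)J0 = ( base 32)JJ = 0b1001110011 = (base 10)627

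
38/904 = 19/452 = 0.04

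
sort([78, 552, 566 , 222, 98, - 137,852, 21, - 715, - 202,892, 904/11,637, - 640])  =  [-715, - 640, - 202, - 137,  21,78, 904/11,98, 222, 552,566  ,  637, 852,  892]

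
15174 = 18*843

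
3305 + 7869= 11174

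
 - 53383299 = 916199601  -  969582900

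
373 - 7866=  - 7493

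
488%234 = 20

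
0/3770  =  0 = 0.00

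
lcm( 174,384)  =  11136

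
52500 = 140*375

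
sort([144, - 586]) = [ - 586, 144] 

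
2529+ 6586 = 9115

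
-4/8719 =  - 1 + 8715/8719 = -0.00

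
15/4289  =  15/4289 =0.00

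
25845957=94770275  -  68924318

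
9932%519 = 71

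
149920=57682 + 92238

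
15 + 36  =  51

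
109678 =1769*62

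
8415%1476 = 1035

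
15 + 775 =790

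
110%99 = 11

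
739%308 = 123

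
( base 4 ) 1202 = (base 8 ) 142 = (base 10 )98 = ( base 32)32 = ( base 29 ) 3B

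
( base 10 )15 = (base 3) 120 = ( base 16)F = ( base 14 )11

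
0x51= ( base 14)5B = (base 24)39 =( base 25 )36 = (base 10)81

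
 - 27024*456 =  - 12322944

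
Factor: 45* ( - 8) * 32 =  - 11520=-2^8*3^2*5^1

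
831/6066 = 277/2022 =0.14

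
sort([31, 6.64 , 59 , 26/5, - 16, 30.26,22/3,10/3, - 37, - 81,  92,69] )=[ -81,-37, - 16, 10/3,26/5,  6.64,22/3  ,  30.26 , 31,  59,69 , 92]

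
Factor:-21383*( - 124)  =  2^2*31^1*21383^1 = 2651492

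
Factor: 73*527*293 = 11272003 = 17^1*31^1*73^1*293^1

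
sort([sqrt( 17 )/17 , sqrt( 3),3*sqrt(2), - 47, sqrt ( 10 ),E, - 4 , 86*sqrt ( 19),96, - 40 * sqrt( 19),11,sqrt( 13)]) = [ - 40*sqrt ( 19) ,-47,-4,sqrt(17 ) /17,sqrt(3 ),E , sqrt( 10 ),  sqrt(13), 3*sqrt( 2),11, 96,86*sqrt( 19) ] 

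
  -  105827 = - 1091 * 97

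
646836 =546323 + 100513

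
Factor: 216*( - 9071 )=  - 2^3*3^3*47^1*193^1   =  - 1959336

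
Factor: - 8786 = - 2^1*23^1* 191^1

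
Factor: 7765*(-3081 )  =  -23923965 =-3^1*5^1*13^1*79^1*1553^1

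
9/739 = 9/739 = 0.01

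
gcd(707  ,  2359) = 7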